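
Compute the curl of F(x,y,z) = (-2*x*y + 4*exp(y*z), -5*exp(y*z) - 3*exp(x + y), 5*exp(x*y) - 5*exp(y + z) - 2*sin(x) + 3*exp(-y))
((5*(x*exp(x*y) + y*exp(y*z) - exp(y + z))*exp(y) - 3)*exp(-y), -5*y*exp(x*y) + 4*y*exp(y*z) + 2*cos(x), 2*x - 4*z*exp(y*z) - 3*exp(x + y))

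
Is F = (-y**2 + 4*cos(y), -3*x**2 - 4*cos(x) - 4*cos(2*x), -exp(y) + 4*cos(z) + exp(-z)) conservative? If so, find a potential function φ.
No, ∇×F = (-exp(y), 0, -6*x + 2*y + 4*sin(x) + 8*sin(2*x) + 4*sin(y)) ≠ 0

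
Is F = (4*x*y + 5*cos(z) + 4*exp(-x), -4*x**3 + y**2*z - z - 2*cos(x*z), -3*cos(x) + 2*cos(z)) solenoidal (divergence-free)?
No, ∇·F = 2*y*z + 4*y - 2*sin(z) - 4*exp(-x)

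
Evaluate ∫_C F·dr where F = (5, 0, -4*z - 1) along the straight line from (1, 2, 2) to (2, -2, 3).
-6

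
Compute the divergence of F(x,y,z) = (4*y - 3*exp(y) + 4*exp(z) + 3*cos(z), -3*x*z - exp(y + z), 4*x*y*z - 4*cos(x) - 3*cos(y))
4*x*y - exp(y + z)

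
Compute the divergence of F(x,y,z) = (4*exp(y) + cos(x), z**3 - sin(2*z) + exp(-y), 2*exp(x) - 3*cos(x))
-sin(x) - exp(-y)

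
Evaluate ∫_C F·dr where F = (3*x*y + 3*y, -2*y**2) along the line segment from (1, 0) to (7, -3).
-144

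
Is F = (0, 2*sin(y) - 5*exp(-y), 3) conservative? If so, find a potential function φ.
Yes, F is conservative. φ = 3*z - 2*cos(y) + 5*exp(-y)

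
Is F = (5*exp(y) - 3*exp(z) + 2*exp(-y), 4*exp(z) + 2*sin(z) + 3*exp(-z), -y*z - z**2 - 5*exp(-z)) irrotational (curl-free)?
No, ∇×F = (-z - 4*exp(z) - 2*cos(z) + 3*exp(-z), -3*exp(z), -5*exp(y) + 2*exp(-y))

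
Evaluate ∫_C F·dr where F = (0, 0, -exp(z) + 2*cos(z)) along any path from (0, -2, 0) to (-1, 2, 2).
-exp(2) + 1 + 2*sin(2)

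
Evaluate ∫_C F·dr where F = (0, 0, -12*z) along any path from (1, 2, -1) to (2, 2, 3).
-48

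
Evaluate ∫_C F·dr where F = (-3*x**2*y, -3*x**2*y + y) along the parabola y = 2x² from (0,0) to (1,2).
-16/5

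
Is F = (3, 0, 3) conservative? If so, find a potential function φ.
Yes, F is conservative. φ = 3*x + 3*z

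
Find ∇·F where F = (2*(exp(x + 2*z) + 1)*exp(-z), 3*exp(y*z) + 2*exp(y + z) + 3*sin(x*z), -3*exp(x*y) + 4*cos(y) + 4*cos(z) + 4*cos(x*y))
3*z*exp(y*z) + 2*exp(x + z) + 2*exp(y + z) - 4*sin(z)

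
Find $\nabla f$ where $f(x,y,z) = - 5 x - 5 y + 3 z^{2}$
(-5, -5, 6*z)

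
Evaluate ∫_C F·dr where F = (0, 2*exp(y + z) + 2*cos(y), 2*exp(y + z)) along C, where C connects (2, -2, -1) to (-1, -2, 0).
-(2 - 2*E)*exp(-3)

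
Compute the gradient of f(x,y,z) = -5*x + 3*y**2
(-5, 6*y, 0)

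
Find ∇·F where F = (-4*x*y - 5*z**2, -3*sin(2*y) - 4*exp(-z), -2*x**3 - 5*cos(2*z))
-4*y + 10*sin(2*z) - 6*cos(2*y)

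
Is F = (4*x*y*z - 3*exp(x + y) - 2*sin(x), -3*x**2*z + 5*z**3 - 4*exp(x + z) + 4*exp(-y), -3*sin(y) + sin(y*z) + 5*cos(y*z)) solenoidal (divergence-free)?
No, ∇·F = 4*y*z - 5*y*sin(y*z) + y*cos(y*z) - 3*exp(x + y) - 2*cos(x) - 4*exp(-y)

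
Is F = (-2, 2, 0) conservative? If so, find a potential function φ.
Yes, F is conservative. φ = -2*x + 2*y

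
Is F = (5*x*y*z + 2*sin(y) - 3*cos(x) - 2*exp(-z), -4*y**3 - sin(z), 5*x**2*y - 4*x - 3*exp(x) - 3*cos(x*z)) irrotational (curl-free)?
No, ∇×F = (5*x**2 + cos(z), -5*x*y - 3*z*sin(x*z) + 3*exp(x) + 4 + 2*exp(-z), -5*x*z - 2*cos(y))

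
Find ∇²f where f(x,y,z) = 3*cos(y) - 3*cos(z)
-3*cos(y) + 3*cos(z)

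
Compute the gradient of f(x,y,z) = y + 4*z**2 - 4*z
(0, 1, 8*z - 4)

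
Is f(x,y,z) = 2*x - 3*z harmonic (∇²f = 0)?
Yes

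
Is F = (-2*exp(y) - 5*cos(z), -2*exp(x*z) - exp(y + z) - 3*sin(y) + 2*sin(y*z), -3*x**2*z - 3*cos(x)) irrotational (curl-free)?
No, ∇×F = (2*x*exp(x*z) - 2*y*cos(y*z) + exp(y + z), 6*x*z - 3*sin(x) + 5*sin(z), -2*z*exp(x*z) + 2*exp(y))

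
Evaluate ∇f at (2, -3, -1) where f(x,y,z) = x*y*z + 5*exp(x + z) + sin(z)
(3 + 5*E, -2, -6 + cos(1) + 5*E)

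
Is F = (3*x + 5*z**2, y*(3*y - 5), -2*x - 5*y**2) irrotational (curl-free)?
No, ∇×F = (-10*y, 10*z + 2, 0)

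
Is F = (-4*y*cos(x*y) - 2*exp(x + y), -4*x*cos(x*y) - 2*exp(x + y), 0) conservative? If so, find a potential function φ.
Yes, F is conservative. φ = -2*exp(x + y) - 4*sin(x*y)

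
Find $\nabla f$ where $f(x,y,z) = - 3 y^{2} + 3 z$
(0, -6*y, 3)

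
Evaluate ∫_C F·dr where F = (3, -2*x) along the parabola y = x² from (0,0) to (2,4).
-14/3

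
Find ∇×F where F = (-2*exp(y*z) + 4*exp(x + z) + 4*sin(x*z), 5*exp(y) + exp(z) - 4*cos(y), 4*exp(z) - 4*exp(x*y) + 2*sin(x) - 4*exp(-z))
(-4*x*exp(x*y) - exp(z), 4*x*cos(x*z) + 4*y*exp(x*y) - 2*y*exp(y*z) + 4*exp(x + z) - 2*cos(x), 2*z*exp(y*z))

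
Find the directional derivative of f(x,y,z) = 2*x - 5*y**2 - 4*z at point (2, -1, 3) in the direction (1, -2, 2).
-26/3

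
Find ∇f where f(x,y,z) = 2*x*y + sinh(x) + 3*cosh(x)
(2*y + 3*sinh(x) + cosh(x), 2*x, 0)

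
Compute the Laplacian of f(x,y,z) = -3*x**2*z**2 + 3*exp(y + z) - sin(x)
-6*x**2 - 6*z**2 + 6*exp(y + z) + sin(x)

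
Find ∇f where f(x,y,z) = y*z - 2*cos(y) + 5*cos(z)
(0, z + 2*sin(y), y - 5*sin(z))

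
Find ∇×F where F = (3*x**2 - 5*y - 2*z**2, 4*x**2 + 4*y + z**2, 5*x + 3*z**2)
(-2*z, -4*z - 5, 8*x + 5)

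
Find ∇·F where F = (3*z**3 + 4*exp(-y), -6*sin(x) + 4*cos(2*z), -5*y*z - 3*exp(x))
-5*y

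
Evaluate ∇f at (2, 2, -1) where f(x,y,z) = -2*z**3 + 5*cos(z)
(0, 0, -6 + 5*sin(1))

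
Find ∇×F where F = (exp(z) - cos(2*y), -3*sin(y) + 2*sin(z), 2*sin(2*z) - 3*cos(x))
(-2*cos(z), exp(z) - 3*sin(x), -2*sin(2*y))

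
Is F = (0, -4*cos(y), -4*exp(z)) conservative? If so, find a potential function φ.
Yes, F is conservative. φ = -4*exp(z) - 4*sin(y)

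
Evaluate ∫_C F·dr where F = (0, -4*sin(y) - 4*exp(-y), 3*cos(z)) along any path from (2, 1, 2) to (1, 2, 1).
-3*sin(2) - 4*cos(1) + 4*cos(2) - 4*exp(-1) + 4*exp(-2) + 3*sin(1)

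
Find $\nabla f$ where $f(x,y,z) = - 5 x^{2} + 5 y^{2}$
(-10*x, 10*y, 0)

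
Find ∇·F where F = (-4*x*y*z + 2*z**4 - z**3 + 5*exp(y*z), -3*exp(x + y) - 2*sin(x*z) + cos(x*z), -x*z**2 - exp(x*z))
-2*x*z - x*exp(x*z) - 4*y*z - 3*exp(x + y)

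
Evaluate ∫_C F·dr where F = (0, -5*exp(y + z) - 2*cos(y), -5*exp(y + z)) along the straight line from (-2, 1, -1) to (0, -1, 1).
4*sin(1)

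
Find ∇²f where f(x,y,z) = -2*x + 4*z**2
8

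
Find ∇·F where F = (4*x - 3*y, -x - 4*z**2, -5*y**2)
4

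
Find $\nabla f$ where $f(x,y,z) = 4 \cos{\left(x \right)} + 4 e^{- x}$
(-4*sin(x) - 4*exp(-x), 0, 0)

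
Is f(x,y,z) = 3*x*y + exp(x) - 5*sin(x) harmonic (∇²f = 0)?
No, ∇²f = exp(x) + 5*sin(x)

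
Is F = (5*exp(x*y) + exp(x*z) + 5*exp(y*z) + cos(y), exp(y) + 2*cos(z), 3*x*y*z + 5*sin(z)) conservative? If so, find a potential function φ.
No, ∇×F = (3*x*z + 2*sin(z), x*exp(x*z) - 3*y*z + 5*y*exp(y*z), -5*x*exp(x*y) - 5*z*exp(y*z) + sin(y)) ≠ 0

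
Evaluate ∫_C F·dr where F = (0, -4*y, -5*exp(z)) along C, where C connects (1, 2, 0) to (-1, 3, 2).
-5*exp(2) - 5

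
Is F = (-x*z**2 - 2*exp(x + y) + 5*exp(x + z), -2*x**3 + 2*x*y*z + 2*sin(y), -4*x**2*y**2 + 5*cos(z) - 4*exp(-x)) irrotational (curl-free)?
No, ∇×F = (2*x*y*(-4*x - 1), 8*x*y**2 - 2*x*z + 5*exp(x + z) - 4*exp(-x), -6*x**2 + 2*y*z + 2*exp(x + y))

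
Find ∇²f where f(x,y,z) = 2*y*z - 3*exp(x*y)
3*(-x**2 - y**2)*exp(x*y)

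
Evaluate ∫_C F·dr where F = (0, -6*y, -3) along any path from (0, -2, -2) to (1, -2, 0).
-6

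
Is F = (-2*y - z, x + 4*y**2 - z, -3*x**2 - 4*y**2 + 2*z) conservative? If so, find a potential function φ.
No, ∇×F = (1 - 8*y, 6*x - 1, 3) ≠ 0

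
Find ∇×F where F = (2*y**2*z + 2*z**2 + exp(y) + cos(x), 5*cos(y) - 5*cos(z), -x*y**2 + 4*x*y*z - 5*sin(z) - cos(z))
(-2*x*y + 4*x*z - 5*sin(z), 3*y**2 - 4*y*z + 4*z, -4*y*z - exp(y))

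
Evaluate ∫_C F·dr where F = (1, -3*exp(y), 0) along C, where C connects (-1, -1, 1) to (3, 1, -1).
4 - 6*sinh(1)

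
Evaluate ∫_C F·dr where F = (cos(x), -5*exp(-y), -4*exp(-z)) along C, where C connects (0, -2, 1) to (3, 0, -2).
-exp(2) - 4*exp(-1) + sin(3) + 5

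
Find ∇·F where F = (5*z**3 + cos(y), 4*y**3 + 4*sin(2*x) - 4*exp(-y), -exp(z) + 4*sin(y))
12*y**2 - exp(z) + 4*exp(-y)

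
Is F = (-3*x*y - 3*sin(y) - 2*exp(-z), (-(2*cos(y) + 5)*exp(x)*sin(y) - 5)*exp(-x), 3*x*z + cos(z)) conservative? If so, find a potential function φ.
No, ∇×F = (0, -3*z + 2*exp(-z), 3*x + 3*cos(y) + 5*exp(-x)) ≠ 0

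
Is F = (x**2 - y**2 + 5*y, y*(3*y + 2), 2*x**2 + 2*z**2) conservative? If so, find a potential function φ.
No, ∇×F = (0, -4*x, 2*y - 5) ≠ 0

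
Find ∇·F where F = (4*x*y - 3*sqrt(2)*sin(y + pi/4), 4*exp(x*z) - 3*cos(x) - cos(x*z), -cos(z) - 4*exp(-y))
4*y + sin(z)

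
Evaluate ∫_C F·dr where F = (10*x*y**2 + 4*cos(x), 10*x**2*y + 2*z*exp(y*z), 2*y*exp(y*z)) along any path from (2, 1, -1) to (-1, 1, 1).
-15 - 4*sin(2) - 4*sin(1) - 2*exp(-1) + 2*E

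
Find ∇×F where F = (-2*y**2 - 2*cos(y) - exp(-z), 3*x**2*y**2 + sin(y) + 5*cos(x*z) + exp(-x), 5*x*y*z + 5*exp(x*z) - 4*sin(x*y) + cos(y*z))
(5*x*z + 5*x*sin(x*z) - 4*x*cos(x*y) - z*sin(y*z), -5*y*z + 4*y*cos(x*y) - 5*z*exp(x*z) + exp(-z), 6*x*y**2 + 4*y - 5*z*sin(x*z) - 2*sin(y) - exp(-x))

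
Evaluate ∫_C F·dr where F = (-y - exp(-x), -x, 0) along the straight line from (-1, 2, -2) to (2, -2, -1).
-E + exp(-2) + 2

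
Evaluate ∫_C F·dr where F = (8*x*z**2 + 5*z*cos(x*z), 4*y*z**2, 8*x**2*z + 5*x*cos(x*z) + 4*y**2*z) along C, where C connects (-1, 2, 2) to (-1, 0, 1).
-44 - 5*sin(1) + 5*sin(2)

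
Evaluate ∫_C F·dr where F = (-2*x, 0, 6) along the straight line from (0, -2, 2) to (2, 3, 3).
2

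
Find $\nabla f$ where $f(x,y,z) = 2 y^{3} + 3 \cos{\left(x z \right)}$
(-3*z*sin(x*z), 6*y**2, -3*x*sin(x*z))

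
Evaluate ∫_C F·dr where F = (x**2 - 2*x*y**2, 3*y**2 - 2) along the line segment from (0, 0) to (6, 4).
-160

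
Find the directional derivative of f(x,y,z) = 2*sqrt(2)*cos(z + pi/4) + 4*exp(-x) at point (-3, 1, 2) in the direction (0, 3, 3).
-2*sin(pi/4 + 2)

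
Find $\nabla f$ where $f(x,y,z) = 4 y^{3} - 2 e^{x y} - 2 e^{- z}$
(-2*y*exp(x*y), -2*x*exp(x*y) + 12*y**2, 2*exp(-z))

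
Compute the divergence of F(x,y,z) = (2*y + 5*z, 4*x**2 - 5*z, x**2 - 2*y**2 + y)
0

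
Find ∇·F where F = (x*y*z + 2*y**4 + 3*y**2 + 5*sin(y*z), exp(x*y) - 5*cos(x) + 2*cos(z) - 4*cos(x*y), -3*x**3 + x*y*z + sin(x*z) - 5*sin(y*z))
x*y + x*exp(x*y) + 4*x*sin(x*y) + x*cos(x*z) + y*z - 5*y*cos(y*z)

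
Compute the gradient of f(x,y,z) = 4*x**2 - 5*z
(8*x, 0, -5)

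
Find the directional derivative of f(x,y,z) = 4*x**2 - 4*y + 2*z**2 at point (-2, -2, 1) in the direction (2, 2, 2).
-16*sqrt(3)/3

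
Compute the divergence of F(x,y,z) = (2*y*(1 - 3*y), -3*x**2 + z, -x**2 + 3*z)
3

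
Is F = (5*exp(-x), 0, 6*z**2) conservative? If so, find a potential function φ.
Yes, F is conservative. φ = 2*z**3 - 5*exp(-x)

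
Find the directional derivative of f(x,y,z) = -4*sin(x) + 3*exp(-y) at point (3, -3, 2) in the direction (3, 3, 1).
-3*sqrt(19)*(4*cos(3) + 3*exp(3))/19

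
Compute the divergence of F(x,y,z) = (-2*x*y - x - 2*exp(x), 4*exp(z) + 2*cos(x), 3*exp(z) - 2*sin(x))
-2*y - 2*exp(x) + 3*exp(z) - 1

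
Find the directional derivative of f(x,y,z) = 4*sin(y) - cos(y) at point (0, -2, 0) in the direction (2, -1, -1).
sqrt(6)*(sin(2) - 4*cos(2))/6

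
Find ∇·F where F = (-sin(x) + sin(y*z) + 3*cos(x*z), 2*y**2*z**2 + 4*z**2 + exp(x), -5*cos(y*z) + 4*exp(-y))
4*y*z**2 + 5*y*sin(y*z) - 3*z*sin(x*z) - cos(x)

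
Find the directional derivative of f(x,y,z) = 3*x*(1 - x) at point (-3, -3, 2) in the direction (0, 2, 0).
0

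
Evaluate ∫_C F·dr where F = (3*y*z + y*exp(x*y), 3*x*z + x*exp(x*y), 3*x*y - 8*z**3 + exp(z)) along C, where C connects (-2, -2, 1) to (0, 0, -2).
-exp(4) - 41 - E + exp(-2)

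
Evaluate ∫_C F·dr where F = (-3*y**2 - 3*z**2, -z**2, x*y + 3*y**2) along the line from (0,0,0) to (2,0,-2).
-8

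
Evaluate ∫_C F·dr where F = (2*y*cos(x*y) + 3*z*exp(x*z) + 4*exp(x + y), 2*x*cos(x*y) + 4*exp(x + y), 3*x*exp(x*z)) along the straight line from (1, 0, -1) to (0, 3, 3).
-4*E - 3*exp(-1) + 3 + 4*exp(3)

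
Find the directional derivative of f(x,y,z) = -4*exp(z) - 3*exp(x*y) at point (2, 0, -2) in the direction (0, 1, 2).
2*sqrt(5)*(-3*exp(2) - 4)*exp(-2)/5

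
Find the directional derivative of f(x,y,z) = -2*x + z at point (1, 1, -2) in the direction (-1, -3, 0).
sqrt(10)/5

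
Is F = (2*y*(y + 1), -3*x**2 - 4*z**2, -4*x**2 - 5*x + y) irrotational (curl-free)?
No, ∇×F = (8*z + 1, 8*x + 5, -6*x - 4*y - 2)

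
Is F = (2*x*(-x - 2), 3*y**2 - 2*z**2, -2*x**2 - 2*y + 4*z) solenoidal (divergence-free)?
No, ∇·F = -4*x + 6*y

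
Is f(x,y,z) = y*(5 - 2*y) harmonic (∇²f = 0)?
No, ∇²f = -4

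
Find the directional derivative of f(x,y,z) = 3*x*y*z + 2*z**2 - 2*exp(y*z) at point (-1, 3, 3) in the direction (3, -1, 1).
93*sqrt(11)/11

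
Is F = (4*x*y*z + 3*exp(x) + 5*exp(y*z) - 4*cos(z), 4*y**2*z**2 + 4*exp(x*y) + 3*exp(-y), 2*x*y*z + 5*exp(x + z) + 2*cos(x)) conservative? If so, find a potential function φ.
No, ∇×F = (2*z*(x - 4*y**2), 4*x*y - 2*y*z + 5*y*exp(y*z) - 5*exp(x + z) + 2*sin(x) + 4*sin(z), -4*x*z + 4*y*exp(x*y) - 5*z*exp(y*z)) ≠ 0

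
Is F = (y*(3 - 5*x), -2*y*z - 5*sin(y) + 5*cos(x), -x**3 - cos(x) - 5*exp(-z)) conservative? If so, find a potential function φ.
No, ∇×F = (2*y, 3*x**2 - sin(x), 5*x - 5*sin(x) - 3) ≠ 0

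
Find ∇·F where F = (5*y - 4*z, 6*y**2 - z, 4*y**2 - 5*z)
12*y - 5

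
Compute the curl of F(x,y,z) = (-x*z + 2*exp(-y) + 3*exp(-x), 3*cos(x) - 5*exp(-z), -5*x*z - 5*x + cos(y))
(-sin(y) - 5*exp(-z), -x + 5*z + 5, -3*sin(x) + 2*exp(-y))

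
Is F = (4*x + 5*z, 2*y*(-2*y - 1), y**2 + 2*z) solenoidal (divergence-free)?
No, ∇·F = 4 - 8*y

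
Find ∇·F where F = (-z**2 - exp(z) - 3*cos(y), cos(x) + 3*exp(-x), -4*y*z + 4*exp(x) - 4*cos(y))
-4*y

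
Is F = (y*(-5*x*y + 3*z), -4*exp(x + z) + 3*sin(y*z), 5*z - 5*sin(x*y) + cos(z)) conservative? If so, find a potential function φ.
No, ∇×F = (-5*x*cos(x*y) - 3*y*cos(y*z) + 4*exp(x + z), y*(5*cos(x*y) + 3), 10*x*y - 3*z - 4*exp(x + z)) ≠ 0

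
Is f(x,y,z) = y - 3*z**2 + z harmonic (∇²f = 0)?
No, ∇²f = -6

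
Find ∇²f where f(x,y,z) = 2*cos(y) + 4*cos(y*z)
-4*y**2*cos(y*z) - 4*z**2*cos(y*z) - 2*cos(y)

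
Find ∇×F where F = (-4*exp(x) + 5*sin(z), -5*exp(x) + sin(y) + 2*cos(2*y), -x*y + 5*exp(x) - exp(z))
(-x, y - 5*exp(x) + 5*cos(z), -5*exp(x))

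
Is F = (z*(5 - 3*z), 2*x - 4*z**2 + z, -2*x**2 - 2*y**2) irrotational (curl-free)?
No, ∇×F = (-4*y + 8*z - 1, 4*x - 6*z + 5, 2)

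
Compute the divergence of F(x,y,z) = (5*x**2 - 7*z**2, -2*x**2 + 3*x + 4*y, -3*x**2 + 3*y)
10*x + 4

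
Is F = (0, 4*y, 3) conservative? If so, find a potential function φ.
Yes, F is conservative. φ = 2*y**2 + 3*z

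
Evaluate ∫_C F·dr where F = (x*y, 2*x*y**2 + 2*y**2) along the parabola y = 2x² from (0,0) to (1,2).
437/42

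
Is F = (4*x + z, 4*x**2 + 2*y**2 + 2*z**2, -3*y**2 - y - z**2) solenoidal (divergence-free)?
No, ∇·F = 4*y - 2*z + 4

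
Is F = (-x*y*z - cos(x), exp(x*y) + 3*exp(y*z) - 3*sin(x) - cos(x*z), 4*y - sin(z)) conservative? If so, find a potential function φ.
No, ∇×F = (-x*sin(x*z) - 3*y*exp(y*z) + 4, -x*y, x*z + y*exp(x*y) + z*sin(x*z) - 3*cos(x)) ≠ 0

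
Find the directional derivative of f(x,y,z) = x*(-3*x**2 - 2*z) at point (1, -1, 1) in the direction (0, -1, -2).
4*sqrt(5)/5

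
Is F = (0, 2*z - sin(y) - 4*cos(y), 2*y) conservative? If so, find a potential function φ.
Yes, F is conservative. φ = 2*y*z - 4*sin(y) + cos(y)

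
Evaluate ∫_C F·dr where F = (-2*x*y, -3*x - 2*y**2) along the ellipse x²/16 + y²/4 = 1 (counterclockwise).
-24*pi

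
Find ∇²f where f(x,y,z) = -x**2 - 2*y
-2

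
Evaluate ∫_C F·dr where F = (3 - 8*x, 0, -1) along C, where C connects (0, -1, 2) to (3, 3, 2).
-27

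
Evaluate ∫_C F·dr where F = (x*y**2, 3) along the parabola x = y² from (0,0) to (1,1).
10/3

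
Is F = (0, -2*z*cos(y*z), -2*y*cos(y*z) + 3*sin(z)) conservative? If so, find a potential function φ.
Yes, F is conservative. φ = -2*sin(y*z) - 3*cos(z)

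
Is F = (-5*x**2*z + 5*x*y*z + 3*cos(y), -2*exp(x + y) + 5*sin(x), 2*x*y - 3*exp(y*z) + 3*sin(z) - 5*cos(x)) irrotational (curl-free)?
No, ∇×F = (2*x - 3*z*exp(y*z), -5*x**2 + 5*x*y - 2*y - 5*sin(x), -5*x*z - 2*exp(x + y) + 3*sin(y) + 5*cos(x))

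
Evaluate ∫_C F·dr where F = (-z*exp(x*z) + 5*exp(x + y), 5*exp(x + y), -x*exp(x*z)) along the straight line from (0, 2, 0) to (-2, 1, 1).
-5*exp(2) - exp(-2) + 1 + 5*exp(-1)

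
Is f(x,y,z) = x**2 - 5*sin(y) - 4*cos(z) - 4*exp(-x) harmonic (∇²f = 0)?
No, ∇²f = 5*sin(y) + 4*cos(z) + 2 - 4*exp(-x)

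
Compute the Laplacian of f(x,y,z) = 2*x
0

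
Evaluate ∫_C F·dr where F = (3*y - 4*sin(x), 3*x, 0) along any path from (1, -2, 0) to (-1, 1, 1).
3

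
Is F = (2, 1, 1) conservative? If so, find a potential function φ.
Yes, F is conservative. φ = 2*x + y + z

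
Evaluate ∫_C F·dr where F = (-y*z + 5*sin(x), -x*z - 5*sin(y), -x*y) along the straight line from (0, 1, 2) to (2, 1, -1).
7 - 5*cos(2)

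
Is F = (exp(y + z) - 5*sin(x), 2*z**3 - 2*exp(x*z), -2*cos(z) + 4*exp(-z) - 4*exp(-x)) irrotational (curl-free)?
No, ∇×F = (2*x*exp(x*z) - 6*z**2, (exp(x + y + z) - 4)*exp(-x), -2*z*exp(x*z) - exp(y + z))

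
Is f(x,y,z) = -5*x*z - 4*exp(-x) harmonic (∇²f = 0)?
No, ∇²f = -4*exp(-x)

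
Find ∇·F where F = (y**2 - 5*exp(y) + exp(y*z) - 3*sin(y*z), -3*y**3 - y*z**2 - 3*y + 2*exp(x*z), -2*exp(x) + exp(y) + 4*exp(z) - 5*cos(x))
-9*y**2 - z**2 + 4*exp(z) - 3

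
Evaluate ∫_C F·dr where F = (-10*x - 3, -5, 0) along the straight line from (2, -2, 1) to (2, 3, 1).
-25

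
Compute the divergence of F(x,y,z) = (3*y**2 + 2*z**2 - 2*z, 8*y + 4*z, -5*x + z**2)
2*z + 8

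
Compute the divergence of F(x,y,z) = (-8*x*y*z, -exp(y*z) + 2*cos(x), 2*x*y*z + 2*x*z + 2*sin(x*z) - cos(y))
2*x*y + 2*x*cos(x*z) + 2*x - 8*y*z - z*exp(y*z)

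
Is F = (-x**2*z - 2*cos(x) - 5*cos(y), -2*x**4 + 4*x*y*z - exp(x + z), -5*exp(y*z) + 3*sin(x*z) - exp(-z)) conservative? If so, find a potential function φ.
No, ∇×F = (-4*x*y - 5*z*exp(y*z) + exp(x + z), -x**2 - 3*z*cos(x*z), -8*x**3 + 4*y*z - exp(x + z) - 5*sin(y)) ≠ 0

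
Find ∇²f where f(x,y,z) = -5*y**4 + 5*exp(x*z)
5*x**2*exp(x*z) - 60*y**2 + 5*z**2*exp(x*z)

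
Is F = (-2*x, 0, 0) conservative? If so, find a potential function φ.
Yes, F is conservative. φ = -x**2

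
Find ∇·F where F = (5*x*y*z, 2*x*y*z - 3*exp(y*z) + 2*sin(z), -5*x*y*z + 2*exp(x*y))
-5*x*y + 2*x*z + 5*y*z - 3*z*exp(y*z)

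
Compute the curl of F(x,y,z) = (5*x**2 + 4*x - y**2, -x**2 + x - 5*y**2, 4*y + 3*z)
(4, 0, -2*x + 2*y + 1)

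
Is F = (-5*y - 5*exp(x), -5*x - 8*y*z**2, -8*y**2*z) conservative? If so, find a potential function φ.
Yes, F is conservative. φ = -5*x*y - 4*y**2*z**2 - 5*exp(x)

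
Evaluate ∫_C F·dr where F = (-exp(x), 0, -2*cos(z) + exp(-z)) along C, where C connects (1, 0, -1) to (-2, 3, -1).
-(1 - exp(3))*exp(-2)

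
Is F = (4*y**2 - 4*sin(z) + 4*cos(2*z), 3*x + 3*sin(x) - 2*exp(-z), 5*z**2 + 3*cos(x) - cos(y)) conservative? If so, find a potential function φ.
No, ∇×F = (sin(y) - 2*exp(-z), 3*sin(x) - 8*sin(2*z) - 4*cos(z), -8*y + 3*cos(x) + 3) ≠ 0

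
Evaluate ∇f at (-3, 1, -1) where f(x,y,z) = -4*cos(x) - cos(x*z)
(-5*sin(3), 0, -3*sin(3))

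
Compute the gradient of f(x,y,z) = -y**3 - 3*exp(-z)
(0, -3*y**2, 3*exp(-z))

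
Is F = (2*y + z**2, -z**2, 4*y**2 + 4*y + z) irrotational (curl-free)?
No, ∇×F = (8*y + 2*z + 4, 2*z, -2)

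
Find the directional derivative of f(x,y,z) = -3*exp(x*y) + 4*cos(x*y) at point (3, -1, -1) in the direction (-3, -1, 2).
0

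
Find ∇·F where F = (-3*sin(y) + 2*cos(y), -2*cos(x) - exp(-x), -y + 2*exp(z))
2*exp(z)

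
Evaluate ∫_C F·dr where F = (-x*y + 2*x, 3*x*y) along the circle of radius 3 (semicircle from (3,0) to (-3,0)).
54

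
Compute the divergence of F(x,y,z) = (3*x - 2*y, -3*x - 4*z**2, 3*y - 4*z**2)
3 - 8*z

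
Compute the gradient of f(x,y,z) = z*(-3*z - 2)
(0, 0, -6*z - 2)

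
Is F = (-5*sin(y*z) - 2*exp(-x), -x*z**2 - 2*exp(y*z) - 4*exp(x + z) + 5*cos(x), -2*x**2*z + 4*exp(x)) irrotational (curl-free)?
No, ∇×F = (2*x*z + 2*y*exp(y*z) + 4*exp(x + z), 4*x*z - 5*y*cos(y*z) - 4*exp(x), -z**2 + 5*z*cos(y*z) - 4*exp(x + z) - 5*sin(x))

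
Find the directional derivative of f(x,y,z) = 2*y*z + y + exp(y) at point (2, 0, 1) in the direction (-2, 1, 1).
2*sqrt(6)/3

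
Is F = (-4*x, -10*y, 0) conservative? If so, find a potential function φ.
Yes, F is conservative. φ = -2*x**2 - 5*y**2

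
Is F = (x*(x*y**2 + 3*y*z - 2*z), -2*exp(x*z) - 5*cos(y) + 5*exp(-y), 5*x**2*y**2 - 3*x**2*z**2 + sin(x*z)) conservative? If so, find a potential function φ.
No, ∇×F = (2*x*(5*x*y + exp(x*z)), -10*x*y**2 + 6*x*z**2 + x*(3*y - 2) - z*cos(x*z), -x*(2*x*y + 3*z) - 2*z*exp(x*z)) ≠ 0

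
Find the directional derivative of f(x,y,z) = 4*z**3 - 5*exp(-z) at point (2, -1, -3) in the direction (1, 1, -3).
3*sqrt(11)*(-108 - 5*exp(3))/11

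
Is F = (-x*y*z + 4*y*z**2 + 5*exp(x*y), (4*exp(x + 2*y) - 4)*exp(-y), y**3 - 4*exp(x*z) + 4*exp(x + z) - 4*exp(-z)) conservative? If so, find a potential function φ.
No, ∇×F = (3*y**2, -x*y + 8*y*z + 4*z*exp(x*z) - 4*exp(x + z), x*z - 5*x*exp(x*y) - 4*z**2 + 4*exp(x + y)) ≠ 0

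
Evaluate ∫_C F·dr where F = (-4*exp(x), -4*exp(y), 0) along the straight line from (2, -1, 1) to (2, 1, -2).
-8*sinh(1)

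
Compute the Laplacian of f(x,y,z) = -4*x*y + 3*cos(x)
-3*cos(x)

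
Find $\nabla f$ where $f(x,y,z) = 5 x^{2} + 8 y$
(10*x, 8, 0)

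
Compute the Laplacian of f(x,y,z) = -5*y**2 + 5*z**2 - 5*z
0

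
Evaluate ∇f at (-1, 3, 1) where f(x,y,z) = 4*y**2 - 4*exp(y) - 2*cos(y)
(0, -4*exp(3) + 2*sin(3) + 24, 0)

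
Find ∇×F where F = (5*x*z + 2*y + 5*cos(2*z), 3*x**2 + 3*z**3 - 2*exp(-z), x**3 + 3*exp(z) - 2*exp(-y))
(-9*z**2 - 2*exp(-z) + 2*exp(-y), -3*x**2 + 5*x - 10*sin(2*z), 6*x - 2)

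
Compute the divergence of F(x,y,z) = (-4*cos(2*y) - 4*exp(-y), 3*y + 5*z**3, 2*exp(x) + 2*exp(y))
3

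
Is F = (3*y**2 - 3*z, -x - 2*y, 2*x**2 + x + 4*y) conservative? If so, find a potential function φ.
No, ∇×F = (4, -4*x - 4, -6*y - 1) ≠ 0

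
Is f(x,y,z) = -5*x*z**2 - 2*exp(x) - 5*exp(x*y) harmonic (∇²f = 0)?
No, ∇²f = -5*x**2*exp(x*y) - 10*x - 5*y**2*exp(x*y) - 2*exp(x)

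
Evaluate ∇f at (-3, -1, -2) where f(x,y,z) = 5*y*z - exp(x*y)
(exp(3), -10 + 3*exp(3), -5)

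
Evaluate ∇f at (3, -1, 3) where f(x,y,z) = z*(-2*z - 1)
(0, 0, -13)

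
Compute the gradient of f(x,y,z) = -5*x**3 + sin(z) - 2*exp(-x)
(-15*x**2 + 2*exp(-x), 0, cos(z))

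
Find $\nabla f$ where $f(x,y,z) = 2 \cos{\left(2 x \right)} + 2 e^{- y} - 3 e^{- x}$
(-4*sin(2*x) + 3*exp(-x), -2*exp(-y), 0)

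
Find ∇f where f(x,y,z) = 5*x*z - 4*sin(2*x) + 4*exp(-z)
(5*z - 8*cos(2*x), 0, 5*x - 4*exp(-z))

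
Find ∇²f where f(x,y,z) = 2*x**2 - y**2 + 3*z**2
8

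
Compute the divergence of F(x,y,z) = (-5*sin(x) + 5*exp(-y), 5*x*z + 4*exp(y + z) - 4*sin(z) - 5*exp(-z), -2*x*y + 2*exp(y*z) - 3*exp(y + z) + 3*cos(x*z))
-3*x*sin(x*z) + 2*y*exp(y*z) + exp(y + z) - 5*cos(x)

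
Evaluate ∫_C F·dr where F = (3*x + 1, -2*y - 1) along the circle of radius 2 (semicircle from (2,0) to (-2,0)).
-4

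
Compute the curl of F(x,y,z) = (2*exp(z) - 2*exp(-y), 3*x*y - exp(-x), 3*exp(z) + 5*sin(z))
(0, 2*exp(z), 3*y - 2*exp(-y) + exp(-x))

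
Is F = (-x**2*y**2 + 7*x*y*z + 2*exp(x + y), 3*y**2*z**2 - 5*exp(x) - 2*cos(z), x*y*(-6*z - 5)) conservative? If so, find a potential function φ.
No, ∇×F = (-6*x*z - 5*x - 6*y**2*z - 2*sin(z), y*(7*x + 6*z + 5), 2*x**2*y - 7*x*z - 5*exp(x) - 2*exp(x + y)) ≠ 0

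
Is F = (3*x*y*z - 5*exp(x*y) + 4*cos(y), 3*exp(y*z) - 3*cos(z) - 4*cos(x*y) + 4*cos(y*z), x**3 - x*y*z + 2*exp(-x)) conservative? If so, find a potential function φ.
No, ∇×F = (-x*z - 3*y*exp(y*z) + 4*y*sin(y*z) - 3*sin(z), -3*x**2 + 3*x*y + y*z + 2*exp(-x), -3*x*z + 5*x*exp(x*y) + 4*y*sin(x*y) + 4*sin(y)) ≠ 0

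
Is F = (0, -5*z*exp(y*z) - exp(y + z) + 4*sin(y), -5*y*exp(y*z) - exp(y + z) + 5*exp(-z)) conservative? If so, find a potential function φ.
Yes, F is conservative. φ = -5*exp(y*z) - exp(y + z) - 4*cos(y) - 5*exp(-z)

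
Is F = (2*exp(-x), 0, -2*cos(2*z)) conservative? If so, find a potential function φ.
Yes, F is conservative. φ = -sin(2*z) - 2*exp(-x)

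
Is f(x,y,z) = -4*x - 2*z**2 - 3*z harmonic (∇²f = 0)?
No, ∇²f = -4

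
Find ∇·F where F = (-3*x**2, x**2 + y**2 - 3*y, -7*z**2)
-6*x + 2*y - 14*z - 3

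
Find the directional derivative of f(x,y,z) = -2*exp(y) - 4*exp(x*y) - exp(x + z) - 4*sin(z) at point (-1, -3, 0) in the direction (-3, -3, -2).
sqrt(22)*(-48*exp(6) + 6 + 5*exp(2) + 8*exp(3))*exp(-3)/22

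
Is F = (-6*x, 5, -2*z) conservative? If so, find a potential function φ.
Yes, F is conservative. φ = -3*x**2 + 5*y - z**2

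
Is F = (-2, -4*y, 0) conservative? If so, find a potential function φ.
Yes, F is conservative. φ = -2*x - 2*y**2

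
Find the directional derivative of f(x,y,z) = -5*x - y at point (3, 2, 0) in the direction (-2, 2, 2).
4*sqrt(3)/3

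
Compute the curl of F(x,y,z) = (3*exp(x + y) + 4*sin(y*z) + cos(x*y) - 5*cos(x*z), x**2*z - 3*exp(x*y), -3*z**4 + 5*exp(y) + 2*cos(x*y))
(-x**2 - 2*x*sin(x*y) + 5*exp(y), 5*x*sin(x*z) + 2*y*sin(x*y) + 4*y*cos(y*z), 2*x*z + x*sin(x*y) - 3*y*exp(x*y) - 4*z*cos(y*z) - 3*exp(x + y))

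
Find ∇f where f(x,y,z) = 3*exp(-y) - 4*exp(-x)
(4*exp(-x), -3*exp(-y), 0)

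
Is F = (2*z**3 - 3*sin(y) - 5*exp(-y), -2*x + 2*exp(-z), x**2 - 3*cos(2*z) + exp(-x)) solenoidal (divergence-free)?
No, ∇·F = 6*sin(2*z)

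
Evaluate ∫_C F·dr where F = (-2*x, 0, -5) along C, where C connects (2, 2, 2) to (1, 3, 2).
3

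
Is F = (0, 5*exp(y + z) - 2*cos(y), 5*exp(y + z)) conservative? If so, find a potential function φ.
Yes, F is conservative. φ = 5*exp(y + z) - 2*sin(y)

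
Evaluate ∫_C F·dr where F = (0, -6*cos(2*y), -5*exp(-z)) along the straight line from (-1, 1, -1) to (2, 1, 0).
5 - 5*E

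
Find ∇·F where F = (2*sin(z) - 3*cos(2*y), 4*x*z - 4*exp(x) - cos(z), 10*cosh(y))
0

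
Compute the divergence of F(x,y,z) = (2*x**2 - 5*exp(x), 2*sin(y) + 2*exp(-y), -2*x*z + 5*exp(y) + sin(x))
2*x - 5*exp(x) + 2*cos(y) - 2*exp(-y)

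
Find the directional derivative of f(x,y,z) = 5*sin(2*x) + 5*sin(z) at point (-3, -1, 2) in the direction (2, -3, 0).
20*sqrt(13)*cos(6)/13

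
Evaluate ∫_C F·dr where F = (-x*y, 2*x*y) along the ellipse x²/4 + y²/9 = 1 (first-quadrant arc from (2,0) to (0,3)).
16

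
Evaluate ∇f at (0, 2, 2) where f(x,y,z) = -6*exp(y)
(0, -6*exp(2), 0)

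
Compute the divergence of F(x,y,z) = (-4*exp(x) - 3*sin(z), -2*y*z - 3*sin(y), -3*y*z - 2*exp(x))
-3*y - 2*z - 4*exp(x) - 3*cos(y)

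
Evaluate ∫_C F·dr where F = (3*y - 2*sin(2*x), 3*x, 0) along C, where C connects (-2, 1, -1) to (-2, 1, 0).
0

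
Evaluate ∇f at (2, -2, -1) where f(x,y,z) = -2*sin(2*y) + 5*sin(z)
(0, -4*cos(4), 5*cos(1))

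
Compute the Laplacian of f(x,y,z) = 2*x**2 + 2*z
4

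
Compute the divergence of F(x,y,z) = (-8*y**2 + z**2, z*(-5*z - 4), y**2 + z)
1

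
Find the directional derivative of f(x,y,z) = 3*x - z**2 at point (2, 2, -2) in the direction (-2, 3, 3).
3*sqrt(22)/11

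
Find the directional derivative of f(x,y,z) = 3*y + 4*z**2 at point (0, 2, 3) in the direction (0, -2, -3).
-6*sqrt(13)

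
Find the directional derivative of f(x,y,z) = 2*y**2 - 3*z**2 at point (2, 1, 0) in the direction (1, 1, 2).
2*sqrt(6)/3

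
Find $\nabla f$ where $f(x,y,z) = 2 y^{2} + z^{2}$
(0, 4*y, 2*z)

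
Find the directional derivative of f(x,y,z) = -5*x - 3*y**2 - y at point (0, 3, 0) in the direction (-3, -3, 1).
72*sqrt(19)/19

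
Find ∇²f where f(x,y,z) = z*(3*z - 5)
6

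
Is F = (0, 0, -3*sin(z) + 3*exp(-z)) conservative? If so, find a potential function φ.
Yes, F is conservative. φ = 3*cos(z) - 3*exp(-z)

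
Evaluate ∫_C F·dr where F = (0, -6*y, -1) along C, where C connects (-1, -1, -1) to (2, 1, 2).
-3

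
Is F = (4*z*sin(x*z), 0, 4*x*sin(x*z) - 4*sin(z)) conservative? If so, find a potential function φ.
Yes, F is conservative. φ = 4*cos(z) - 4*cos(x*z)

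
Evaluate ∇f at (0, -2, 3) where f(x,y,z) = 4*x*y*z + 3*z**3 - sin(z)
(-24, 0, 81 - cos(3))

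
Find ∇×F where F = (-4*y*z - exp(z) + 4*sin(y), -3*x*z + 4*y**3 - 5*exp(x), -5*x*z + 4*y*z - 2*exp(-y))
(3*x + 4*z + 2*exp(-y), -4*y + 5*z - exp(z), z - 5*exp(x) - 4*cos(y))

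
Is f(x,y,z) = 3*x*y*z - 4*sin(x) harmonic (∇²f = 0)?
No, ∇²f = 4*sin(x)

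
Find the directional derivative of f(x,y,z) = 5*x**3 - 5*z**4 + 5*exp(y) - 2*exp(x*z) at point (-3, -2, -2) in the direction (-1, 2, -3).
sqrt(14)*(-22*exp(8) - 615*exp(2) + 10)*exp(-2)/14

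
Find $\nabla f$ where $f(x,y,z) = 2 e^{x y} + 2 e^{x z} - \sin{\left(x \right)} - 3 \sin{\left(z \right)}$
(2*y*exp(x*y) + 2*z*exp(x*z) - cos(x), 2*x*exp(x*y), 2*x*exp(x*z) - 3*cos(z))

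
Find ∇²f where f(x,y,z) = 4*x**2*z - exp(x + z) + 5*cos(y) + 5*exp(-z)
8*z - 2*exp(x + z) - 5*cos(y) + 5*exp(-z)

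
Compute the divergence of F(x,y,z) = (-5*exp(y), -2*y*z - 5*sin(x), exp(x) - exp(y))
-2*z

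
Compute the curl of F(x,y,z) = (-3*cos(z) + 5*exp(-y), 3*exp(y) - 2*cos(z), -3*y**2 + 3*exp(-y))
(-6*y - 2*sin(z) - 3*exp(-y), 3*sin(z), 5*exp(-y))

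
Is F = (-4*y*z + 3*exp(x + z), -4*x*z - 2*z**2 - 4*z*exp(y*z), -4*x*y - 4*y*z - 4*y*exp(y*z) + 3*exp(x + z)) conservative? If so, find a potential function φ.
Yes, F is conservative. φ = -4*x*y*z - 2*y*z**2 - 4*exp(y*z) + 3*exp(x + z)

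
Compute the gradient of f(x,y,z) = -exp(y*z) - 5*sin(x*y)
(-5*y*cos(x*y), -5*x*cos(x*y) - z*exp(y*z), -y*exp(y*z))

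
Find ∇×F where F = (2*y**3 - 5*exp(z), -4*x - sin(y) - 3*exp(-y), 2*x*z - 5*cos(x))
(0, -2*z - 5*exp(z) - 5*sin(x), -6*y**2 - 4)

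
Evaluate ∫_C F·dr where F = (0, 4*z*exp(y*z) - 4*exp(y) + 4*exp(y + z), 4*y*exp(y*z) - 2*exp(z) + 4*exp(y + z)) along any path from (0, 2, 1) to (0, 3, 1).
-4*(1 - E)*exp(3)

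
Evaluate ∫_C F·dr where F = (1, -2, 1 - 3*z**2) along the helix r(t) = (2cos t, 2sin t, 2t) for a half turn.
-8*pi**3 - 4 + 2*pi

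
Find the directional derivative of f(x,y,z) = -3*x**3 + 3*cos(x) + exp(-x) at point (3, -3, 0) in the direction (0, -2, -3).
0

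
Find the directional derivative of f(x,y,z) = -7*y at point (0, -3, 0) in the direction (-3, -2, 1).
sqrt(14)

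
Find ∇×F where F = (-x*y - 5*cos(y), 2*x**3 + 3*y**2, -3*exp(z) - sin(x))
(0, cos(x), 6*x**2 + x - 5*sin(y))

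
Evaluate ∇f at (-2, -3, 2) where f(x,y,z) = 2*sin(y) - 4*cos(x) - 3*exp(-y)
(-4*sin(2), 2*cos(3) + 3*exp(3), 0)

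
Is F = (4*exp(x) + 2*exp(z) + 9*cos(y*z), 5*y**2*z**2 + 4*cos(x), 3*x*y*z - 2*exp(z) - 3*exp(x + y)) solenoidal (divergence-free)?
No, ∇·F = 3*x*y + 10*y*z**2 + 4*exp(x) - 2*exp(z)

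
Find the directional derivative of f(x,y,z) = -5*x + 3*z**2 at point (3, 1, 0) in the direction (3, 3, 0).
-5*sqrt(2)/2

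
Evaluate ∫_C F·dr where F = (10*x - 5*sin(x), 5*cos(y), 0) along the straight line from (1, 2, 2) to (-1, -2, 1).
-10*sin(2)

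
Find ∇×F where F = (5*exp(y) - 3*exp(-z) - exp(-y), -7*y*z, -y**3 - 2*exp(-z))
(y*(7 - 3*y), 3*exp(-z), -5*exp(y) - exp(-y))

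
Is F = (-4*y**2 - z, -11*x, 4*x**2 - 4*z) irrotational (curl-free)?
No, ∇×F = (0, -8*x - 1, 8*y - 11)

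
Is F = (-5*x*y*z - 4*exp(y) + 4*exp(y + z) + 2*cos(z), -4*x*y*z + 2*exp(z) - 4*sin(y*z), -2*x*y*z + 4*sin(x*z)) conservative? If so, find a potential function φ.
No, ∇×F = (4*x*y - 2*x*z + 4*y*cos(y*z) - 2*exp(z), -5*x*y + 2*y*z - 4*z*cos(x*z) + 4*exp(y + z) - 2*sin(z), 5*x*z - 4*y*z + 4*exp(y) - 4*exp(y + z)) ≠ 0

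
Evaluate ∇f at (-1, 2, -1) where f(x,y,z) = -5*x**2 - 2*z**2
(10, 0, 4)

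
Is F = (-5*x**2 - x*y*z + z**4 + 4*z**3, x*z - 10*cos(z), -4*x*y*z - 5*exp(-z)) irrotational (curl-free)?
No, ∇×F = (-4*x*z - x - 10*sin(z), -x*y + 4*y*z + 4*z**3 + 12*z**2, z*(x + 1))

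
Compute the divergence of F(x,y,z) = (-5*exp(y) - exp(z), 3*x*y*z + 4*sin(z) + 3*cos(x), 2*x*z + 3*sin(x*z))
x*(3*z + 3*cos(x*z) + 2)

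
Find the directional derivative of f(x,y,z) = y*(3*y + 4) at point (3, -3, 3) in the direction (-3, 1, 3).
-14*sqrt(19)/19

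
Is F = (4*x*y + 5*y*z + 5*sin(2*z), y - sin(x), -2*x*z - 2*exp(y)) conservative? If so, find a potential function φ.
No, ∇×F = (-2*exp(y), 5*y + 2*z + 10*cos(2*z), -4*x - 5*z - cos(x)) ≠ 0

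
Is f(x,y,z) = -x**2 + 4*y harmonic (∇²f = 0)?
No, ∇²f = -2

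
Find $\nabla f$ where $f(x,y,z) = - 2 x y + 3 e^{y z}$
(-2*y, -2*x + 3*z*exp(y*z), 3*y*exp(y*z))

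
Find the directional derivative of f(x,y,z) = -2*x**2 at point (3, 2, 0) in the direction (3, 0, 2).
-36*sqrt(13)/13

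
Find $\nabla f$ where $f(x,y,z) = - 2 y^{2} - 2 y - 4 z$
(0, -4*y - 2, -4)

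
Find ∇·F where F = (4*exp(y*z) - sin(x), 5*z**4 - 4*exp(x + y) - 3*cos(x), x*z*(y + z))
x*z + x*(y + z) - 4*exp(x + y) - cos(x)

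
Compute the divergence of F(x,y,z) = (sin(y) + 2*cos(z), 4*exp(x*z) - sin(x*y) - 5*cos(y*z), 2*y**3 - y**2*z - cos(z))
-x*cos(x*y) - y**2 + 5*z*sin(y*z) + sin(z)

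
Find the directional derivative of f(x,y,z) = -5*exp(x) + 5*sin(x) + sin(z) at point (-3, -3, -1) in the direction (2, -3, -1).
sqrt(14)*(10*exp(3)*cos(3) - exp(3)*cos(1) - 10)*exp(-3)/14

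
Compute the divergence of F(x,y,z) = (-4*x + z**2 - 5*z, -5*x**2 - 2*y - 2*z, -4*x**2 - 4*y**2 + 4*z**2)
8*z - 6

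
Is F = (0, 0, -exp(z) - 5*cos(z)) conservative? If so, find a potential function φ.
Yes, F is conservative. φ = -exp(z) - 5*sin(z)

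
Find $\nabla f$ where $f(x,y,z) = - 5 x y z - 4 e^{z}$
(-5*y*z, -5*x*z, -5*x*y - 4*exp(z))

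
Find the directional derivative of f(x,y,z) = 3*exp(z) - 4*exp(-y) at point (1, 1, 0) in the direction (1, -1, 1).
sqrt(3)*(-4/3 + E)*exp(-1)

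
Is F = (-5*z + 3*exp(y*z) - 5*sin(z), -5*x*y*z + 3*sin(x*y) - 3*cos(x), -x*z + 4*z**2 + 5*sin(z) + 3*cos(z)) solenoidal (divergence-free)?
No, ∇·F = -5*x*z + 3*x*cos(x*y) - x + 8*z - 3*sin(z) + 5*cos(z)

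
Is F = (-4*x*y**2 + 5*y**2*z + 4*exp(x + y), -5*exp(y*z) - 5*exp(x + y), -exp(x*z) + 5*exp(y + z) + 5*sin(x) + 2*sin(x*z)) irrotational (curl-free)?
No, ∇×F = (5*y*exp(y*z) + 5*exp(y + z), 5*y**2 + z*exp(x*z) - 2*z*cos(x*z) - 5*cos(x), 8*x*y - 10*y*z - 9*exp(x + y))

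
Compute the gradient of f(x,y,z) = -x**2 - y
(-2*x, -1, 0)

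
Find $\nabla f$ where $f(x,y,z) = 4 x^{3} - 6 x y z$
(12*x**2 - 6*y*z, -6*x*z, -6*x*y)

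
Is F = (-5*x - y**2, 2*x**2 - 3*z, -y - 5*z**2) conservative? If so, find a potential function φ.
No, ∇×F = (2, 0, 4*x + 2*y) ≠ 0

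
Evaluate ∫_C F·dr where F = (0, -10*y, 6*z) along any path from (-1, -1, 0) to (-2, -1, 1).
3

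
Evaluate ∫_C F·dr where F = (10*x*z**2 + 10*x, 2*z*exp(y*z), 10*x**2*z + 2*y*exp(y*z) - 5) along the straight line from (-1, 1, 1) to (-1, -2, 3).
-2*E + 2*exp(-6) + 30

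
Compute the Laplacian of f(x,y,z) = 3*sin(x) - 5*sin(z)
-3*sin(x) + 5*sin(z)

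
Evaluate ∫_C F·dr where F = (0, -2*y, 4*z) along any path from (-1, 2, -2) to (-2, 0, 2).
4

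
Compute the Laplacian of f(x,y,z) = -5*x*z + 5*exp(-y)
5*exp(-y)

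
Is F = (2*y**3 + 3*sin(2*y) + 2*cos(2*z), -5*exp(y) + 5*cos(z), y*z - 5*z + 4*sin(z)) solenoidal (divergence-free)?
No, ∇·F = y - 5*exp(y) + 4*cos(z) - 5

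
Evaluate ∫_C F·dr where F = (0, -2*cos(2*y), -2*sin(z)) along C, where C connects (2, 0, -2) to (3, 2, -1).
-sin(4) - 2*cos(2) + 2*cos(1)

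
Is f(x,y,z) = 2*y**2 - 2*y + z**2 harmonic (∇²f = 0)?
No, ∇²f = 6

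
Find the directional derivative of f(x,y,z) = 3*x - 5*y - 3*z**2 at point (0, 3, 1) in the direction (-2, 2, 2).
-14*sqrt(3)/3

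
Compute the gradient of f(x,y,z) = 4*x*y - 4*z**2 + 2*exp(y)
(4*y, 4*x + 2*exp(y), -8*z)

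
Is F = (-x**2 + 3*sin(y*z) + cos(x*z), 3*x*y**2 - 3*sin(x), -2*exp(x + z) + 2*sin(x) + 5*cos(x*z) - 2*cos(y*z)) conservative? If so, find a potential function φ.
No, ∇×F = (2*z*sin(y*z), -x*sin(x*z) + 3*y*cos(y*z) + 5*z*sin(x*z) + 2*exp(x + z) - 2*cos(x), 3*y**2 - 3*z*cos(y*z) - 3*cos(x)) ≠ 0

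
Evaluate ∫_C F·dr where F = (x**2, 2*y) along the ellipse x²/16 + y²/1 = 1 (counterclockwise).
0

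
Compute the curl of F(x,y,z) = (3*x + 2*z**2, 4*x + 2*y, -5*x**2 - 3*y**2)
(-6*y, 10*x + 4*z, 4)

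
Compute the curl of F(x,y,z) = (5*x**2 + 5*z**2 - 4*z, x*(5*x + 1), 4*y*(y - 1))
(8*y - 4, 10*z - 4, 10*x + 1)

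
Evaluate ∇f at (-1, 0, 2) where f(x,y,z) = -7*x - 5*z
(-7, 0, -5)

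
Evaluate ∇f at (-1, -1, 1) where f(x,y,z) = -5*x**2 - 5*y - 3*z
(10, -5, -3)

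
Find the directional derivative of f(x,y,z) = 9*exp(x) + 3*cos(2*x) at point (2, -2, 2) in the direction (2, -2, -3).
6*sqrt(17)*(-2*sin(4) + 3*exp(2))/17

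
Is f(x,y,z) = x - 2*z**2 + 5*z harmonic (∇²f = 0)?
No, ∇²f = -4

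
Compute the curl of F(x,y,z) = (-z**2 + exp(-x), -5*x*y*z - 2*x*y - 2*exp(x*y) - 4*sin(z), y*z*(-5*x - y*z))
(5*x*y - 5*x*z - 2*y*z**2 + 4*cos(z), z*(5*y - 2), y*(-5*z - 2*exp(x*y) - 2))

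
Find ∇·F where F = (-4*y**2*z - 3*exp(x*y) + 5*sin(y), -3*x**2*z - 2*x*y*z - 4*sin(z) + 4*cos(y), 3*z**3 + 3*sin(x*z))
-2*x*z + 3*x*cos(x*z) - 3*y*exp(x*y) + 9*z**2 - 4*sin(y)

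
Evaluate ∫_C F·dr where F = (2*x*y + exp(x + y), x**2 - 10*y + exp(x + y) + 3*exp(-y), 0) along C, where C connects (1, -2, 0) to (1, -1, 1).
-3*E - exp(-1) + 17 + 3*exp(2)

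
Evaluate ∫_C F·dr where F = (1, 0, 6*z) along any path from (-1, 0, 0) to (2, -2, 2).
15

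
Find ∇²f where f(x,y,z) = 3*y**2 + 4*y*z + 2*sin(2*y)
6 - 8*sin(2*y)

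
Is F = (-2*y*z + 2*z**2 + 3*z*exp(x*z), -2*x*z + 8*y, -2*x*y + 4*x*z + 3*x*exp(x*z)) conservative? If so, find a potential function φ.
Yes, F is conservative. φ = -2*x*y*z + 2*x*z**2 + 4*y**2 + 3*exp(x*z)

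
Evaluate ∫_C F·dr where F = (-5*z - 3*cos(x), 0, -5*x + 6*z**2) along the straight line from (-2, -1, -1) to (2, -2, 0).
12 - 6*sin(2)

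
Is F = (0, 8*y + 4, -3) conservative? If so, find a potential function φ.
Yes, F is conservative. φ = 4*y**2 + 4*y - 3*z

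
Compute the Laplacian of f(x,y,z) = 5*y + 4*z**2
8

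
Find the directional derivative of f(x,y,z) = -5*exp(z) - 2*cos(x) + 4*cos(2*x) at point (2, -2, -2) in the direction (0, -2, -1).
sqrt(5)*exp(-2)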